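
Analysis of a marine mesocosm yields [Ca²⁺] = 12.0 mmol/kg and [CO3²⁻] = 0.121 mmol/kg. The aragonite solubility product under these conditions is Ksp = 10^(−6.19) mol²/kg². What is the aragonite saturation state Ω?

Ksp = 10^(−6.19) = 6.457×10^-7
Ω = [Ca²⁺][CO3²⁻]/Ksp = (12.0×10^-3)(0.121×10^-3) / 6.457×10^-7 = 2.25

Ω = 2.25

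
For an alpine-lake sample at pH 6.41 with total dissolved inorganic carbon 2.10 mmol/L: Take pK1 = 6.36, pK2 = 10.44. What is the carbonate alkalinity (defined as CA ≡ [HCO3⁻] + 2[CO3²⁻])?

CA = [HCO3⁻] + 2[CO3²⁻] = (α₁ + 2α₂)·DIC
At pH 6.41: [H⁺]/K1 = 10^-0.05 = 0.89125, K2/[H⁺] = 10^-4.03 = 9.3325×10^-5
α₁ = 1/(1 + 0.89125 + 9.3325×10^-5) = 1/1.8913 = 0.5287; α₂ = α₁·K2/[H⁺] = 4.934×10^-5
α₁ + 2α₂ = 0.5288
CA = 0.5288 × 2.10 = 1.11 mmol/L

CA = 1.11 mmol/L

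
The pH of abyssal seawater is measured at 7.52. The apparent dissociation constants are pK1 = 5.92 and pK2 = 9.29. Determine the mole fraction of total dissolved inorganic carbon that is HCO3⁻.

α₁ = 0.960

α₁ = 1 / (1 + [H⁺]/K1 + K2/[H⁺]) = 1 / (1 + 10^-1.60 + 10^-1.77)
   = 1 / (1 + 0.025119 + 0.016982) = 1/1.0421 = 0.9596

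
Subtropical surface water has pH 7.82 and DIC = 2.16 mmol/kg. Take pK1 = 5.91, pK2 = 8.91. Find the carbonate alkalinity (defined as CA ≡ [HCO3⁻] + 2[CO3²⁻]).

CA = [HCO3⁻] + 2[CO3²⁻] = (α₁ + 2α₂)·DIC
At pH 7.82: [H⁺]/K1 = 10^-1.91 = 0.012303, K2/[H⁺] = 10^-1.09 = 0.081283
α₁ = 1/(1 + 0.012303 + 0.081283) = 1/1.0936 = 0.9144; α₂ = α₁·K2/[H⁺] = 0.07433
α₁ + 2α₂ = 1.0631
CA = 1.0631 × 2.16 = 2.30 mmol/kg

CA = 2.30 mmol/kg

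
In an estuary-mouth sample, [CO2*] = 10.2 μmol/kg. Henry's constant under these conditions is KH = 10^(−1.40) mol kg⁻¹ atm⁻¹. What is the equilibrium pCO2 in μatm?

pCO2 = 256 μatm

KH = 10^(−1.40) = 3.981×10^-2 mol kg⁻¹ atm⁻¹
pCO2 = [CO2*]/KH = 10.2×10^-6 / 3.981×10^-2 = 2.56×10^-4 atm = 256 μatm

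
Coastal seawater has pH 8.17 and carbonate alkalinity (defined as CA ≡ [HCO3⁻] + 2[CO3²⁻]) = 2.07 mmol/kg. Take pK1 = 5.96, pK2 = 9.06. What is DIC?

CA = [HCO3⁻] + 2[CO3²⁻] = (α₁ + 2α₂)·DIC
At pH 8.17: [H⁺]/K1 = 10^-2.21 = 0.0061660, K2/[H⁺] = 10^-0.89 = 0.12882
α₁ = 1/(1 + 0.0061660 + 0.12882) = 1/1.1350 = 0.8811; α₂ = α₁·K2/[H⁺] = 0.1135
α₁ + 2α₂ = 1.1081
DIC = CA / (α₁ + 2α₂) = 2.07 / 1.1081 = 1.87 mmol/kg

DIC = 1.87 mmol/kg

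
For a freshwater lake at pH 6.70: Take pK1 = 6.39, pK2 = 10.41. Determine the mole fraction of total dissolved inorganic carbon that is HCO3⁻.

α₁ = 0.671

α₁ = 1 / (1 + [H⁺]/K1 + K2/[H⁺]) = 1 / (1 + 10^-0.31 + 10^-3.71)
   = 1 / (1 + 0.48978 + 0.00019498) = 1/1.4900 = 0.6712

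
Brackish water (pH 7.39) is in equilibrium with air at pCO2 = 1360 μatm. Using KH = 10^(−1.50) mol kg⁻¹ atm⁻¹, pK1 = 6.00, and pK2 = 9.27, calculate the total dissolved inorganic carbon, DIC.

DIC = 1.11 mmol/kg

[CO2*] = KH · pCO2 = 10^(−1.50) × 1360×10^-6 = 4.301×10^-5 mol/kg
α₀ = 1/(1 + K1/[H⁺] + K1K2/[H⁺]²) = 1/(1 + 10^+1.39 + 10^-0.49) = 0.03865
DIC = [CO2*]/α₀ = 4.301×10^-5 / 0.03865 = 1.11 mmol/kg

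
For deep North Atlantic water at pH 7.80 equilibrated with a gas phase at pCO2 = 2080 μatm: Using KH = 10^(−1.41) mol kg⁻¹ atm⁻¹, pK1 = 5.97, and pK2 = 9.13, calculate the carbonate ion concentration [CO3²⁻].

[CO3²⁻] = 0.256 mmol/kg

[CO2*] = KH · pCO2 = 10^(−1.41) × 2080×10^-6 = 8.092×10^-5 mol/kg
α₀ = 1/(1 + K1/[H⁺] + K1K2/[H⁺]²) = 1/(1 + 10^+1.83 + 10^+0.50) = 0.01393
DIC = [CO2*]/α₀ = 8.092×10^-5 / 0.01393 = 5.808 mmol/kg
[CO3²⁻] = α₂·DIC; α₂ = 0.04406, so [CO3²⁻] = 0.04406 × 5.808 = 0.256 mmol/kg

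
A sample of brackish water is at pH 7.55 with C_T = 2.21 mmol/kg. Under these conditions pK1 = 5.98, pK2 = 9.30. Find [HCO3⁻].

[HCO3⁻] = 2.12 mmol/kg

α₁ = 1 / (1 + [H⁺]/K1 + K2/[H⁺]) = 1 / (1 + 10^-1.57 + 10^-1.75)
   = 1 / (1 + 0.026915 + 0.017783) = 1/1.0447 = 0.9572
[HCO3⁻] = α₁ × DIC = 0.9572 × 2.21 = 2.12 mmol/kg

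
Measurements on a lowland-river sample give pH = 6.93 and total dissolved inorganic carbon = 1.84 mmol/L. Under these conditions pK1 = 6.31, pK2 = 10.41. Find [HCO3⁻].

[HCO3⁻] = 1.48 mmol/L

α₁ = 1 / (1 + [H⁺]/K1 + K2/[H⁺]) = 1 / (1 + 10^-0.62 + 10^-3.48)
   = 1 / (1 + 0.23988 + 0.00033113) = 1/1.2402 = 0.8063
[HCO3⁻] = α₁ × DIC = 0.8063 × 1.84 = 1.48 mmol/L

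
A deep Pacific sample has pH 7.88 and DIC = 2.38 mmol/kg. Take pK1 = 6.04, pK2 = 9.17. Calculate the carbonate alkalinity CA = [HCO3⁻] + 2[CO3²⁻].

CA = [HCO3⁻] + 2[CO3²⁻] = (α₁ + 2α₂)·DIC
At pH 7.88: [H⁺]/K1 = 10^-1.84 = 0.014454, K2/[H⁺] = 10^-1.29 = 0.051286
α₁ = 1/(1 + 0.014454 + 0.051286) = 1/1.0657 = 0.9383; α₂ = α₁·K2/[H⁺] = 0.04812
α₁ + 2α₂ = 1.0346
CA = 1.0346 × 2.38 = 2.46 mmol/kg

CA = 2.46 mmol/kg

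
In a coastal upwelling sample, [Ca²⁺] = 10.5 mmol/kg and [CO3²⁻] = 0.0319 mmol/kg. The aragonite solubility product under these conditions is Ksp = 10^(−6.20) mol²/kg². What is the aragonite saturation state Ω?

Ksp = 10^(−6.20) = 6.310×10^-7
Ω = [Ca²⁺][CO3²⁻]/Ksp = (10.5×10^-3)(0.0319×10^-3) / 6.310×10^-7 = 0.531

Ω = 0.531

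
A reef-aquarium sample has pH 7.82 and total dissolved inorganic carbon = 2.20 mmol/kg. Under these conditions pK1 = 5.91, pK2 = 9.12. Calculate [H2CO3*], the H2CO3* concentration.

[CO2*] = 0.0255 mmol/kg

α₀ = 1 / (1 + K1/[H⁺] + K1K2/[H⁺]²) = 1 / (1 + 10^+1.91 + 10^+0.61)
   = 1 / (1 + 81.283 + 4.0738) = 1/86.357 = 0.01158
[CO2*] = α₀ × DIC = 0.01158 × 2.20 = 0.0255 mmol/kg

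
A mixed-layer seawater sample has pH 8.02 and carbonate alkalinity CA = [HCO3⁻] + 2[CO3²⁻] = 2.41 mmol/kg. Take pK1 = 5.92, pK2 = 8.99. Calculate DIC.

DIC = 2.21 mmol/kg

CA = [HCO3⁻] + 2[CO3²⁻] = (α₁ + 2α₂)·DIC
At pH 8.02: [H⁺]/K1 = 10^-2.10 = 0.0079433, K2/[H⁺] = 10^-0.97 = 0.10715
α₁ = 1/(1 + 0.0079433 + 0.10715) = 1/1.1151 = 0.8968; α₂ = α₁·K2/[H⁺] = 0.09609
α₁ + 2α₂ = 1.0890
DIC = CA / (α₁ + 2α₂) = 2.41 / 1.0890 = 2.21 mmol/kg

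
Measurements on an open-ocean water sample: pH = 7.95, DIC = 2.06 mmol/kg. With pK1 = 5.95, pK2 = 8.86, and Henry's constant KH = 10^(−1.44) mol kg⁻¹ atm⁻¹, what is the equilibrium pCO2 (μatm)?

pCO2 = 501 μatm

α₀ = 1 / (1 + K1/[H⁺] + K1K2/[H⁺]²) = 1 / (1 + 10^+2.00 + 10^+1.09)
   = 1 / (1 + 100.00 + 12.303) = 1/113.30 = 0.008826
[CO2*] = α₀ × DIC = 0.008826 × 2.06 = 0.01818 mmol/kg = 18.18 μmol/kg
pCO2 = [CO2*]/KH = 1.818×10^-5 / 3.631×10^-2 = 501 μatm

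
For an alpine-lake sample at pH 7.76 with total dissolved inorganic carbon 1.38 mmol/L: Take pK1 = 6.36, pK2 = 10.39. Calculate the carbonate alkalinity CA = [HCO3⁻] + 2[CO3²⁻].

CA = [HCO3⁻] + 2[CO3²⁻] = (α₁ + 2α₂)·DIC
At pH 7.76: [H⁺]/K1 = 10^-1.40 = 0.039811, K2/[H⁺] = 10^-2.63 = 0.0023442
α₁ = 1/(1 + 0.039811 + 0.0023442) = 1/1.0422 = 0.9596; α₂ = α₁·K2/[H⁺] = 0.002249
α₁ + 2α₂ = 0.9640
CA = 0.9640 × 1.38 = 1.33 mmol/L

CA = 1.33 mmol/L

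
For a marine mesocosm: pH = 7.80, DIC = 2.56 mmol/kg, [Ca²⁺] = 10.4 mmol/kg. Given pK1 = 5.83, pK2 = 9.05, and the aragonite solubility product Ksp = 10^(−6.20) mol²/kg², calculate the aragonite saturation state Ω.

Ω = 2.22

α₂ = 1 / (1 + [H⁺]/K2 + [H⁺]²/(K1K2)) = 1 / (1 + 10^+1.25 + 10^-0.72)
   = 1 / (1 + 17.783 + 0.19055) = 1/18.973 = 0.05271
[CO3²⁻] = α₂ × DIC = 0.05271 × 2.56 = 0.1349 mmol/kg
Ksp = 10^(−6.20) = 6.310×10^-7
Ω = [Ca²⁺][CO3²⁻]/Ksp = (10.4×10^-3)(1.349×10^-4) / 6.310×10^-7 = 2.22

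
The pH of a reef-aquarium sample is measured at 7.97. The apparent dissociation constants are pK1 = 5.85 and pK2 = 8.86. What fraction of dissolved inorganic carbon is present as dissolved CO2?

α₀ = 1 / (1 + K1/[H⁺] + K1K2/[H⁺]²) = 1 / (1 + 10^+2.12 + 10^+1.23)
   = 1 / (1 + 131.83 + 16.982) = 1/149.81 = 0.006675

α₀ = 0.00668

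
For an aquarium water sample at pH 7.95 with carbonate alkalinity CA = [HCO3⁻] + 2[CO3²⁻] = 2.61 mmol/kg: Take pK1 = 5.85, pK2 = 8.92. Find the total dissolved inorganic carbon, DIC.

CA = [HCO3⁻] + 2[CO3²⁻] = (α₁ + 2α₂)·DIC
At pH 7.95: [H⁺]/K1 = 10^-2.10 = 0.0079433, K2/[H⁺] = 10^-0.97 = 0.10715
α₁ = 1/(1 + 0.0079433 + 0.10715) = 1/1.1151 = 0.8968; α₂ = α₁·K2/[H⁺] = 0.09609
α₁ + 2α₂ = 1.0890
DIC = CA / (α₁ + 2α₂) = 2.61 / 1.0890 = 2.40 mmol/kg

DIC = 2.40 mmol/kg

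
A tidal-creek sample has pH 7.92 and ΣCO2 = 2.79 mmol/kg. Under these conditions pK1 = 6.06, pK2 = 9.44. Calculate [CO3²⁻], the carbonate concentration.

α₂ = 1 / (1 + [H⁺]/K2 + [H⁺]²/(K1K2)) = 1 / (1 + 10^+1.52 + 10^-0.34)
   = 1 / (1 + 33.113 + 0.45709) = 1/34.570 = 0.02893
[CO3²⁻] = α₂ × DIC = 0.02893 × 2.79 = 0.0807 mmol/kg

[CO3²⁻] = 0.0807 mmol/kg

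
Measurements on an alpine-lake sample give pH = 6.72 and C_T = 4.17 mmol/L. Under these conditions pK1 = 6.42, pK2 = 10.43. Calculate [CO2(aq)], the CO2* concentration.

α₀ = 1 / (1 + K1/[H⁺] + K1K2/[H⁺]²) = 1 / (1 + 10^+0.30 + 10^-3.41)
   = 1 / (1 + 1.9953 + 0.00038905) = 1/2.9957 = 0.3338
[CO2*] = α₀ × DIC = 0.3338 × 4.17 = 1.39 mmol/L

[CO2*] = 1.39 mmol/L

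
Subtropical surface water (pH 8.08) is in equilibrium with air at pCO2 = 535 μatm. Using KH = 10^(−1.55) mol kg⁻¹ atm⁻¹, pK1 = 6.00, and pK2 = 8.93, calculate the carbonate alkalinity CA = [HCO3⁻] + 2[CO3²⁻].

CA = 2.32 mmol/kg

[CO2*] = KH · pCO2 = 10^(−1.55) × 535×10^-6 = 1.508×10^-5 mol/kg
α₀ = 1/(1 + K1/[H⁺] + K1K2/[H⁺]²) = 1/(1 + 10^+2.08 + 10^+1.23) = 0.007235
DIC = [CO2*]/α₀ = 1.508×10^-5 / 0.007235 = 2.084 mmol/kg
CA = (α₁ + 2α₂)·DIC = (0.8699 + 2×0.1229) × 2.084 = 2.32 mmol/kg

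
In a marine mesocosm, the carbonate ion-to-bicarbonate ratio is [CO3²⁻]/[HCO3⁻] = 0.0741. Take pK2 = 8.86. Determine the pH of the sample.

pH = 7.73

From K2 = [H⁺][CO3²⁻]/[HCO3⁻]:  pH = pK2 + log₁₀([CO3²⁻]/[HCO3⁻])
log₁₀(0.0741) = -1.130
pH = 8.86 + (-1.130) = 7.73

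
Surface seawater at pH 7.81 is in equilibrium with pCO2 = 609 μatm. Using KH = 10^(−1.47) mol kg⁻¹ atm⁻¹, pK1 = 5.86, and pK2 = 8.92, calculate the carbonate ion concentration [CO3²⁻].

[CO2*] = KH · pCO2 = 10^(−1.47) × 609×10^-6 = 2.064×10^-5 mol/kg
α₀ = 1/(1 + K1/[H⁺] + K1K2/[H⁺]²) = 1/(1 + 10^+1.95 + 10^+0.84) = 0.01030
DIC = [CO2*]/α₀ = 2.064×10^-5 / 0.01030 = 2.003 mmol/kg
[CO3²⁻] = α₂·DIC; α₂ = 0.07129, so [CO3²⁻] = 0.07129 × 2.003 = 0.143 mmol/kg

[CO3²⁻] = 0.143 mmol/kg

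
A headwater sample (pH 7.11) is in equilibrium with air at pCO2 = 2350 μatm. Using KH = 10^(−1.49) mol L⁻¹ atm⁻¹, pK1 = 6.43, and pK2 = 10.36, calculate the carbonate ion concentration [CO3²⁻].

[CO3²⁻] = 0.205 μmol/L

[CO2*] = KH · pCO2 = 10^(−1.49) × 2350×10^-6 = 7.604×10^-5 mol/L
α₀ = 1/(1 + K1/[H⁺] + K1K2/[H⁺]²) = 1/(1 + 10^+0.68 + 10^-2.57) = 0.1727
DIC = [CO2*]/α₀ = 7.604×10^-5 / 0.1727 = 0.4402 mmol/L
[CO3²⁻] = α₂·DIC; α₂ = 0.0004649, so [CO3²⁻] = 0.0004649 × 0.4402 = 0.000205 mmol/L = 0.205 μmol/L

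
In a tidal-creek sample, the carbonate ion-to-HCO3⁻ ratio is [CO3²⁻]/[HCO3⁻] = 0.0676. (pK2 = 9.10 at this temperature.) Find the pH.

pH = 7.93

From K2 = [H⁺][CO3²⁻]/[HCO3⁻]:  pH = pK2 + log₁₀([CO3²⁻]/[HCO3⁻])
log₁₀(0.0676) = -1.170
pH = 9.10 + (-1.170) = 7.93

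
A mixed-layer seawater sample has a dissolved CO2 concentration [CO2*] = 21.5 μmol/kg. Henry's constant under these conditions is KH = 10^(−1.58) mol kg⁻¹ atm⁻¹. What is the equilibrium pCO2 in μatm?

pCO2 = 817 μatm

KH = 10^(−1.58) = 2.630×10^-2 mol kg⁻¹ atm⁻¹
pCO2 = [CO2*]/KH = 21.5×10^-6 / 2.630×10^-2 = 8.17×10^-4 atm = 817 μatm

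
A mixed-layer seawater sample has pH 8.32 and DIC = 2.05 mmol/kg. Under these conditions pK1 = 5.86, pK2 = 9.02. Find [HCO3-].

[HCO3⁻] = 1.70 mmol/kg

α₁ = 1 / (1 + [H⁺]/K1 + K2/[H⁺]) = 1 / (1 + 10^-2.46 + 10^-0.70)
   = 1 / (1 + 0.0034674 + 0.19953) = 1/1.2030 = 0.8313
[HCO3⁻] = α₁ × DIC = 0.8313 × 2.05 = 1.70 mmol/kg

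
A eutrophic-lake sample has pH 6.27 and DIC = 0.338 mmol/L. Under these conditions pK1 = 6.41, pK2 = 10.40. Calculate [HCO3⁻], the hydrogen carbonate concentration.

α₁ = 1 / (1 + [H⁺]/K1 + K2/[H⁺]) = 1 / (1 + 10^+0.14 + 10^-4.13)
   = 1 / (1 + 1.3804 + 7.4131×10^-5) = 1/2.3805 = 0.4201
[HCO3⁻] = α₁ × DIC = 0.4201 × 0.338 = 0.142 mmol/L

[HCO3⁻] = 0.142 mmol/L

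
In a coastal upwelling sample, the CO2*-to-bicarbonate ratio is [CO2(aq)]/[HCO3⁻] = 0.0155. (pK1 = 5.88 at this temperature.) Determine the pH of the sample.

From K1 = [H⁺][HCO3⁻]/[CO2(aq)]:  pH = pK1 − log₁₀([CO2(aq)]/[HCO3⁻])
log₁₀(0.0155) = -1.810
pH = 5.88 − (-1.810) = 7.69

pH = 7.69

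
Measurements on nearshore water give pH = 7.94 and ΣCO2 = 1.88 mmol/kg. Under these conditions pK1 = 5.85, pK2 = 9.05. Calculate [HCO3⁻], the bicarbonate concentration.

α₁ = 1 / (1 + [H⁺]/K1 + K2/[H⁺]) = 1 / (1 + 10^-2.09 + 10^-1.11)
   = 1 / (1 + 0.0081283 + 0.077625) = 1/1.0858 = 0.9210
[HCO3⁻] = α₁ × DIC = 0.9210 × 1.88 = 1.73 mmol/kg

[HCO3⁻] = 1.73 mmol/kg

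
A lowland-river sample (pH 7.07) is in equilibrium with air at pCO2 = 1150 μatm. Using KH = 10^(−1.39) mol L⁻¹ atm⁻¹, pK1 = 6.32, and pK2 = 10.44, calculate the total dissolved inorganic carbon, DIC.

[CO2*] = KH · pCO2 = 10^(−1.39) × 1150×10^-6 = 4.685×10^-5 mol/L
α₀ = 1/(1 + K1/[H⁺] + K1K2/[H⁺]²) = 1/(1 + 10^+0.75 + 10^-2.62) = 0.1509
DIC = [CO2*]/α₀ = 4.685×10^-5 / 0.1509 = 0.310 mmol/L

DIC = 0.310 mmol/L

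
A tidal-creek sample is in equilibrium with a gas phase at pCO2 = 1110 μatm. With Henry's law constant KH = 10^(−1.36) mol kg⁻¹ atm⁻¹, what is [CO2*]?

KH = 10^(−1.36) = 4.365×10^-2 mol kg⁻¹ atm⁻¹
[CO2*] = KH · pCO2 = 4.365×10^-2 × 1110×10^-6 atm = 4.85×10^-5 mol/kg

[CO2*] = 48.5 μmol/kg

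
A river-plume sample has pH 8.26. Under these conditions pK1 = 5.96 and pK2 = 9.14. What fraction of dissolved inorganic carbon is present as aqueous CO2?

α₀ = 1 / (1 + K1/[H⁺] + K1K2/[H⁺]²) = 1 / (1 + 10^+2.30 + 10^+1.42)
   = 1 / (1 + 199.53 + 26.303) = 1/226.83 = 0.004409

α₀ = 0.00441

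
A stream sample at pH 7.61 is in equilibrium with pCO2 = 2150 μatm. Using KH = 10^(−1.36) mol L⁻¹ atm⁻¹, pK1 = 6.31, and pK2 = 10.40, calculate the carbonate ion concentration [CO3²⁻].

[CO3²⁻] = 3.04 μmol/L

[CO2*] = KH · pCO2 = 10^(−1.36) × 2150×10^-6 = 9.385×10^-5 mol/L
α₀ = 1/(1 + K1/[H⁺] + K1K2/[H⁺]²) = 1/(1 + 10^+1.30 + 10^-1.49) = 0.04765
DIC = [CO2*]/α₀ = 9.385×10^-5 / 0.04765 = 1.969 mmol/L
[CO3²⁻] = α₂·DIC; α₂ = 0.001542, so [CO3²⁻] = 0.001542 × 1.969 = 0.00304 mmol/L = 3.04 μmol/L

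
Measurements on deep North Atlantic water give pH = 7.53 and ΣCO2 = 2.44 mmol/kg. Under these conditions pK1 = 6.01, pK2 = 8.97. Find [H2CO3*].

α₀ = 1 / (1 + K1/[H⁺] + K1K2/[H⁺]²) = 1 / (1 + 10^+1.52 + 10^+0.08)
   = 1 / (1 + 33.113 + 1.2023) = 1/35.315 = 0.02832
[CO2*] = α₀ × DIC = 0.02832 × 2.44 = 0.0691 mmol/kg

[CO2*] = 0.0691 mmol/kg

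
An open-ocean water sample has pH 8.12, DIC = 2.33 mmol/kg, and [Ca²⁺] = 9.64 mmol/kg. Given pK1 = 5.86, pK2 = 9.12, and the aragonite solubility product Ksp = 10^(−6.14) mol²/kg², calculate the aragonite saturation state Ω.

α₂ = 1 / (1 + [H⁺]/K2 + [H⁺]²/(K1K2)) = 1 / (1 + 10^+1.00 + 10^-1.26)
   = 1 / (1 + 10.000 + 0.054954) = 1/11.055 = 0.09046
[CO3²⁻] = α₂ × DIC = 0.09046 × 2.33 = 0.2108 mmol/kg
Ksp = 10^(−6.14) = 7.244×10^-7
Ω = [Ca²⁺][CO3²⁻]/Ksp = (9.64×10^-3)(2.108×10^-4) / 7.244×10^-7 = 2.80

Ω = 2.80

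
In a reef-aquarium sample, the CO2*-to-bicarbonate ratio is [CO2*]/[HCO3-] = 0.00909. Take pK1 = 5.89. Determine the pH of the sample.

From K1 = [H⁺][HCO3-]/[CO2*]:  pH = pK1 − log₁₀([CO2*]/[HCO3-])
log₁₀(0.00909) = -2.041
pH = 5.89 − (-2.041) = 7.93

pH = 7.93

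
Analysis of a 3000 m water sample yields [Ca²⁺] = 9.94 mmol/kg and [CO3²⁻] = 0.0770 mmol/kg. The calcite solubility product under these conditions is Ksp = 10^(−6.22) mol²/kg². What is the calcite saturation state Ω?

Ksp = 10^(−6.22) = 6.026×10^-7
Ω = [Ca²⁺][CO3²⁻]/Ksp = (9.94×10^-3)(0.0770×10^-3) / 6.026×10^-7 = 1.27

Ω = 1.27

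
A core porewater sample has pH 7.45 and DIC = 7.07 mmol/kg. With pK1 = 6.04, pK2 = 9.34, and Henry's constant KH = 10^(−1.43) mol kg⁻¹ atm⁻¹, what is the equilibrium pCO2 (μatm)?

pCO2 = 7040 μatm

α₀ = 1 / (1 + K1/[H⁺] + K1K2/[H⁺]²) = 1 / (1 + 10^+1.41 + 10^-0.48)
   = 1 / (1 + 25.704 + 0.33113) = 1/27.035 = 0.03699
[CO2*] = α₀ × DIC = 0.03699 × 7.07 = 0.2615 mmol/kg
pCO2 = [CO2*]/KH = 2.615×10^-4 / 3.715×10^-2 = 7040 μatm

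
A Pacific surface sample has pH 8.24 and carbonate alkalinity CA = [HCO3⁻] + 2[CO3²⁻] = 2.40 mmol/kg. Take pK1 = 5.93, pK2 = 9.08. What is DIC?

CA = [HCO3⁻] + 2[CO3²⁻] = (α₁ + 2α₂)·DIC
At pH 8.24: [H⁺]/K1 = 10^-2.31 = 0.0048978, K2/[H⁺] = 10^-0.84 = 0.14454
α₁ = 1/(1 + 0.0048978 + 0.14454) = 1/1.1494 = 0.8700; α₂ = α₁·K2/[H⁺] = 0.1258
α₁ + 2α₂ = 1.1215
DIC = CA / (α₁ + 2α₂) = 2.40 / 1.1215 = 2.14 mmol/kg

DIC = 2.14 mmol/kg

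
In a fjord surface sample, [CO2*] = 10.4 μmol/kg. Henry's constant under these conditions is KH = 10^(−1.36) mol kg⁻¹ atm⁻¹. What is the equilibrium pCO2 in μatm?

pCO2 = 238 μatm

KH = 10^(−1.36) = 4.365×10^-2 mol kg⁻¹ atm⁻¹
pCO2 = [CO2*]/KH = 10.4×10^-6 / 4.365×10^-2 = 2.38×10^-4 atm = 238 μatm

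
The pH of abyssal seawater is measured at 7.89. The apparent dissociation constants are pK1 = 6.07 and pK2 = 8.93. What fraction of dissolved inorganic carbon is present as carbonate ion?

α₂ = 1 / (1 + [H⁺]/K2 + [H⁺]²/(K1K2)) = 1 / (1 + 10^+1.04 + 10^-0.78)
   = 1 / (1 + 10.965 + 0.16596) = 1/12.131 = 0.08244

α₂ = 0.0824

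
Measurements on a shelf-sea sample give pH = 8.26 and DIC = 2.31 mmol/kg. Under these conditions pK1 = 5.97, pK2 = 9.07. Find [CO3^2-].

α₂ = 1 / (1 + [H⁺]/K2 + [H⁺]²/(K1K2)) = 1 / (1 + 10^+0.81 + 10^-1.48)
   = 1 / (1 + 6.4565 + 0.033113) = 1/7.4897 = 0.1335
[CO3²⁻] = α₂ × DIC = 0.1335 × 2.31 = 0.308 mmol/kg

[CO3²⁻] = 0.308 mmol/kg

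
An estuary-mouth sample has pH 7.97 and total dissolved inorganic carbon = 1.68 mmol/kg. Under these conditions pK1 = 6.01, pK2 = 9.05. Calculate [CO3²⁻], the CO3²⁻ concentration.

[CO3²⁻] = 0.128 mmol/kg

α₂ = 1 / (1 + [H⁺]/K2 + [H⁺]²/(K1K2)) = 1 / (1 + 10^+1.08 + 10^-0.88)
   = 1 / (1 + 12.023 + 0.13183) = 1/13.154 = 0.07602
[CO3²⁻] = α₂ × DIC = 0.07602 × 1.68 = 0.128 mmol/kg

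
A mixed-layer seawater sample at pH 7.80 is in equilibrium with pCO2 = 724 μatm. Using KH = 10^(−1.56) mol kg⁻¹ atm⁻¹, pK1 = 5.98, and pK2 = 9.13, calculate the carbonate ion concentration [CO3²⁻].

[CO3²⁻] = 0.0616 mmol/kg

[CO2*] = KH · pCO2 = 10^(−1.56) × 724×10^-6 = 1.994×10^-5 mol/kg
α₀ = 1/(1 + K1/[H⁺] + K1K2/[H⁺]²) = 1/(1 + 10^+1.82 + 10^+0.49) = 0.01425
DIC = [CO2*]/α₀ = 1.994×10^-5 / 0.01425 = 1.399 mmol/kg
[CO3²⁻] = α₂·DIC; α₂ = 0.04405, so [CO3²⁻] = 0.04405 × 1.399 = 0.0616 mmol/kg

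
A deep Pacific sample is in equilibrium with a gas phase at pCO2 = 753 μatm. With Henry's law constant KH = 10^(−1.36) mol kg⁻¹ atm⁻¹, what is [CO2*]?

[CO2*] = 32.9 μmol/kg

KH = 10^(−1.36) = 4.365×10^-2 mol kg⁻¹ atm⁻¹
[CO2*] = KH · pCO2 = 4.365×10^-2 × 753×10^-6 atm = 3.29×10^-5 mol/kg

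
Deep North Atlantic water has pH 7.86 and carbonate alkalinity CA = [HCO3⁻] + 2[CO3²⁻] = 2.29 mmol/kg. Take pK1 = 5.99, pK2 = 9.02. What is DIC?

CA = [HCO3⁻] + 2[CO3²⁻] = (α₁ + 2α₂)·DIC
At pH 7.86: [H⁺]/K1 = 10^-1.87 = 0.013490, K2/[H⁺] = 10^-1.16 = 0.069183
α₁ = 1/(1 + 0.013490 + 0.069183) = 1/1.0827 = 0.9236; α₂ = α₁·K2/[H⁺] = 0.06390
α₁ + 2α₂ = 1.0514
DIC = CA / (α₁ + 2α₂) = 2.29 / 1.0514 = 2.18 mmol/kg

DIC = 2.18 mmol/kg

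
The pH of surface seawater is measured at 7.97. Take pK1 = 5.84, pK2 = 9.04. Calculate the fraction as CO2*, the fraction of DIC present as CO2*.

α₀ = 0.00679

α₀ = 1 / (1 + K1/[H⁺] + K1K2/[H⁺]²) = 1 / (1 + 10^+2.13 + 10^+1.06)
   = 1 / (1 + 134.90 + 11.482) = 1/147.38 = 0.006785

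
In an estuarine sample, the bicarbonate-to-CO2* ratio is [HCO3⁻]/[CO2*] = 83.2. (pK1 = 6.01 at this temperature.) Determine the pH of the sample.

From K1 = [H⁺][HCO3⁻]/[CO2*]:  pH = pK1 + log₁₀([HCO3⁻]/[CO2*])
log₁₀(83.2) = +1.920
pH = 6.01 + (+1.920) = 7.93

pH = 7.93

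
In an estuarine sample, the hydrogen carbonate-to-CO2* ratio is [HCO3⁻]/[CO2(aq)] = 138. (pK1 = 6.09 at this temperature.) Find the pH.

pH = 8.23

From K1 = [H⁺][HCO3⁻]/[CO2(aq)]:  pH = pK1 + log₁₀([HCO3⁻]/[CO2(aq)])
log₁₀(138) = +2.140
pH = 6.09 + (+2.140) = 8.23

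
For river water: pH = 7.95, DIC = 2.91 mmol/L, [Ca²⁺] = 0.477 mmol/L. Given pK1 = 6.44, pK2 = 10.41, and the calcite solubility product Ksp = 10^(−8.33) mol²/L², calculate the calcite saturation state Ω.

α₂ = 1 / (1 + [H⁺]/K2 + [H⁺]²/(K1K2)) = 1 / (1 + 10^+2.46 + 10^+0.95)
   = 1 / (1 + 288.40 + 8.9125) = 1/298.32 = 0.003352
[CO3²⁻] = α₂ × DIC = 0.003352 × 2.91 = 0.009755 mmol/L = 9.755 μmol/L
Ksp = 10^(−8.33) = 4.677×10^-9
Ω = [Ca²⁺][CO3²⁻]/Ksp = (0.477×10^-3)(9.755×10^-6) / 4.677×10^-9 = 0.995

Ω = 0.995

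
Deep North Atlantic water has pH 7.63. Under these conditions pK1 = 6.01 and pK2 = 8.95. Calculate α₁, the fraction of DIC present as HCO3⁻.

α₁ = 0.933

α₁ = 1 / (1 + [H⁺]/K1 + K2/[H⁺]) = 1 / (1 + 10^-1.62 + 10^-1.32)
   = 1 / (1 + 0.023988 + 0.047863) = 1/1.0719 = 0.9330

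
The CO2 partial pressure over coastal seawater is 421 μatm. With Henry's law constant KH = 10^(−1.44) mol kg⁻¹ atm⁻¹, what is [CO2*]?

[CO2*] = 15.3 μmol/kg

KH = 10^(−1.44) = 3.631×10^-2 mol kg⁻¹ atm⁻¹
[CO2*] = KH · pCO2 = 3.631×10^-2 × 421×10^-6 atm = 1.53×10^-5 mol/kg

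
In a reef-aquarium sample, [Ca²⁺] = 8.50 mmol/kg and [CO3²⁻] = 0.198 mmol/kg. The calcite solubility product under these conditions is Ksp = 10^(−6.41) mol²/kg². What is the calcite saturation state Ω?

Ω = 4.33

Ksp = 10^(−6.41) = 3.890×10^-7
Ω = [Ca²⁺][CO3²⁻]/Ksp = (8.50×10^-3)(0.198×10^-3) / 3.890×10^-7 = 4.33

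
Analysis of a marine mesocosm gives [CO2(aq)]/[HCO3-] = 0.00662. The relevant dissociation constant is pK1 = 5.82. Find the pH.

From K1 = [H⁺][HCO3-]/[CO2(aq)]:  pH = pK1 − log₁₀([CO2(aq)]/[HCO3-])
log₁₀(0.00662) = -2.179
pH = 5.82 − (-2.179) = 8.00

pH = 8.00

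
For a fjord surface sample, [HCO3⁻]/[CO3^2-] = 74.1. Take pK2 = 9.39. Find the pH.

pH = 7.52

From K2 = [H⁺][CO3^2-]/[HCO3⁻]:  pH = pK2 − log₁₀([HCO3⁻]/[CO3^2-])
log₁₀(74.1) = +1.870
pH = 9.39 − (+1.870) = 7.52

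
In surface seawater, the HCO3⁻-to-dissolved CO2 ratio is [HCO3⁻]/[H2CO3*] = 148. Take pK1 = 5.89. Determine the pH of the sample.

pH = 8.06

From K1 = [H⁺][HCO3⁻]/[H2CO3*]:  pH = pK1 + log₁₀([HCO3⁻]/[H2CO3*])
log₁₀(148) = +2.170
pH = 5.89 + (+2.170) = 8.06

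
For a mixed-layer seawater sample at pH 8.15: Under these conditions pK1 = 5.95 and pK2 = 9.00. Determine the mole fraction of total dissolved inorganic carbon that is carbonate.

α₂ = 0.123

α₂ = 1 / (1 + [H⁺]/K2 + [H⁺]²/(K1K2)) = 1 / (1 + 10^+0.85 + 10^-1.35)
   = 1 / (1 + 7.0795 + 0.044668) = 1/8.1241 = 0.1231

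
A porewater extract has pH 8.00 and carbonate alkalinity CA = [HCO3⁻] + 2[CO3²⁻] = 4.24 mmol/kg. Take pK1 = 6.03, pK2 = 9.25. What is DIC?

DIC = 4.07 mmol/kg

CA = [HCO3⁻] + 2[CO3²⁻] = (α₁ + 2α₂)·DIC
At pH 8.00: [H⁺]/K1 = 10^-1.97 = 0.010715, K2/[H⁺] = 10^-1.25 = 0.056234
α₁ = 1/(1 + 0.010715 + 0.056234) = 1/1.0669 = 0.9373; α₂ = α₁·K2/[H⁺] = 0.05271
α₁ + 2α₂ = 1.0427
DIC = CA / (α₁ + 2α₂) = 4.24 / 1.0427 = 4.07 mmol/kg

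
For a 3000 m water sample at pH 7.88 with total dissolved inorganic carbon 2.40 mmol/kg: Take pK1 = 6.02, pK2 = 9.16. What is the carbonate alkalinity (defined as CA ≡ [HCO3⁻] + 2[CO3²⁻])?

CA = [HCO3⁻] + 2[CO3²⁻] = (α₁ + 2α₂)·DIC
At pH 7.88: [H⁺]/K1 = 10^-1.86 = 0.013804, K2/[H⁺] = 10^-1.28 = 0.052481
α₁ = 1/(1 + 0.013804 + 0.052481) = 1/1.0663 = 0.9378; α₂ = α₁·K2/[H⁺] = 0.04922
α₁ + 2α₂ = 1.0363
CA = 1.0363 × 2.40 = 2.49 mmol/kg

CA = 2.49 mmol/kg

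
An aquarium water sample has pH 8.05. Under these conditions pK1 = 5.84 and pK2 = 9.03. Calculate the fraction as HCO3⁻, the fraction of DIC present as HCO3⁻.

α₁ = 0.900

α₁ = 1 / (1 + [H⁺]/K1 + K2/[H⁺]) = 1 / (1 + 10^-2.21 + 10^-0.98)
   = 1 / (1 + 0.0061660 + 0.10471) = 1/1.1109 = 0.9002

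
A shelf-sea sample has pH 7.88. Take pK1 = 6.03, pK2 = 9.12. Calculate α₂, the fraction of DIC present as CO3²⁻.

α₂ = 1 / (1 + [H⁺]/K2 + [H⁺]²/(K1K2)) = 1 / (1 + 10^+1.24 + 10^-0.61)
   = 1 / (1 + 17.378 + 0.24547) = 1/18.623 = 0.05370

α₂ = 0.0537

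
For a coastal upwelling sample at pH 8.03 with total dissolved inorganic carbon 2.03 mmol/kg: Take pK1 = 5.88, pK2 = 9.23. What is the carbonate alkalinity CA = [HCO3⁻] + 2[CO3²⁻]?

CA = 2.14 mmol/kg

CA = [HCO3⁻] + 2[CO3²⁻] = (α₁ + 2α₂)·DIC
At pH 8.03: [H⁺]/K1 = 10^-2.15 = 0.0070795, K2/[H⁺] = 10^-1.20 = 0.063096
α₁ = 1/(1 + 0.0070795 + 0.063096) = 1/1.0702 = 0.9344; α₂ = α₁·K2/[H⁺] = 0.05896
α₁ + 2α₂ = 1.0523
CA = 1.0523 × 2.03 = 2.14 mmol/kg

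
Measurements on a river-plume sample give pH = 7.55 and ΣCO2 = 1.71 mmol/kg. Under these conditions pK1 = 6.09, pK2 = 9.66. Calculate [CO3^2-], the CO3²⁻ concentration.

[CO3²⁻] = 12.7 μmol/kg

α₂ = 1 / (1 + [H⁺]/K2 + [H⁺]²/(K1K2)) = 1 / (1 + 10^+2.11 + 10^+0.65)
   = 1 / (1 + 128.82 + 4.4668) = 1/134.29 = 0.007446
[CO3²⁻] = α₂ × DIC = 0.007446 × 1.71 = 0.0127 mmol/kg = 12.7 μmol/kg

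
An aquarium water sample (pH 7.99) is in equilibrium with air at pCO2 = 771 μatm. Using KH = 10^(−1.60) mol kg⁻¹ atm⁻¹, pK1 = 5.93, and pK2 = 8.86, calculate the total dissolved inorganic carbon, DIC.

DIC = 2.54 mmol/kg

[CO2*] = KH · pCO2 = 10^(−1.60) × 771×10^-6 = 1.937×10^-5 mol/kg
α₀ = 1/(1 + K1/[H⁺] + K1K2/[H⁺]²) = 1/(1 + 10^+2.06 + 10^+1.19) = 0.007616
DIC = [CO2*]/α₀ = 1.937×10^-5 / 0.007616 = 2.54 mmol/kg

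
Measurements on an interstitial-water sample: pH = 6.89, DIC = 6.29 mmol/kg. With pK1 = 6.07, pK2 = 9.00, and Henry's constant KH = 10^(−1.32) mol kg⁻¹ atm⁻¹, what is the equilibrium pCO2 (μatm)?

pCO2 = 1.72×10^4 μatm

α₀ = 1 / (1 + K1/[H⁺] + K1K2/[H⁺]²) = 1 / (1 + 10^+0.82 + 10^-1.29)
   = 1 / (1 + 6.6069 + 0.051286) = 1/7.6582 = 0.1306
[CO2*] = α₀ × DIC = 0.1306 × 6.29 = 0.8213 mmol/kg
pCO2 = [CO2*]/KH = 8.213×10^-4 / 4.786×10^-2 = 1.72×10^4 μatm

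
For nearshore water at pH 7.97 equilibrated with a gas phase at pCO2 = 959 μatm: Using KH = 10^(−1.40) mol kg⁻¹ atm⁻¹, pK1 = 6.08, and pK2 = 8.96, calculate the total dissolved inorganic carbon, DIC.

[CO2*] = KH · pCO2 = 10^(−1.40) × 959×10^-6 = 3.818×10^-5 mol/kg
α₀ = 1/(1 + K1/[H⁺] + K1K2/[H⁺]²) = 1/(1 + 10^+1.89 + 10^+0.90) = 0.01155
DIC = [CO2*]/α₀ = 3.818×10^-5 / 0.01155 = 3.31 mmol/kg

DIC = 3.31 mmol/kg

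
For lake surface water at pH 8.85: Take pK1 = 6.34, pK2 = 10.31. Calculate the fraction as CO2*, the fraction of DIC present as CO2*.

α₀ = 0.00298

α₀ = 1 / (1 + K1/[H⁺] + K1K2/[H⁺]²) = 1 / (1 + 10^+2.51 + 10^+1.05)
   = 1 / (1 + 323.59 + 11.220) = 1/335.81 = 0.002978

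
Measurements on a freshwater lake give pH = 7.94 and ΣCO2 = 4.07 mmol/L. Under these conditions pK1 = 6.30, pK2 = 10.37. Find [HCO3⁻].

[HCO3⁻] = 3.96 mmol/L

α₁ = 1 / (1 + [H⁺]/K1 + K2/[H⁺]) = 1 / (1 + 10^-1.64 + 10^-2.43)
   = 1 / (1 + 0.022909 + 0.0037154) = 1/1.0266 = 0.9741
[HCO3⁻] = α₁ × DIC = 0.9741 × 4.07 = 3.96 mmol/L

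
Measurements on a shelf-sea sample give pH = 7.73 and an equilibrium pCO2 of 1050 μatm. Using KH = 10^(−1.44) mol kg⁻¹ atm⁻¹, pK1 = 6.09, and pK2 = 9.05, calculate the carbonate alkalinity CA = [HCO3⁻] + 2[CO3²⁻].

CA = 1.82 mmol/kg

[CO2*] = KH · pCO2 = 10^(−1.44) × 1050×10^-6 = 3.812×10^-5 mol/kg
α₀ = 1/(1 + K1/[H⁺] + K1K2/[H⁺]²) = 1/(1 + 10^+1.64 + 10^+0.32) = 0.02139
DIC = [CO2*]/α₀ = 3.812×10^-5 / 0.02139 = 1.782 mmol/kg
CA = (α₁ + 2α₂)·DIC = (0.9339 + 2×0.04470) × 1.782 = 1.82 mmol/kg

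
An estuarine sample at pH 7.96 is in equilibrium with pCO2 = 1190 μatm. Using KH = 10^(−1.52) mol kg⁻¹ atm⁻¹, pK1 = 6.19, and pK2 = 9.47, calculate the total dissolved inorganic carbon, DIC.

[CO2*] = KH · pCO2 = 10^(−1.52) × 1190×10^-6 = 3.594×10^-5 mol/kg
α₀ = 1/(1 + K1/[H⁺] + K1K2/[H⁺]²) = 1/(1 + 10^+1.77 + 10^+0.26) = 0.01621
DIC = [CO2*]/α₀ = 3.594×10^-5 / 0.01621 = 2.22 mmol/kg

DIC = 2.22 mmol/kg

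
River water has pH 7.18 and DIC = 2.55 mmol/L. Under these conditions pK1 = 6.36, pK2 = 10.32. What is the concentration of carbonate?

α₂ = 1 / (1 + [H⁺]/K2 + [H⁺]²/(K1K2)) = 1 / (1 + 10^+3.14 + 10^+2.32)
   = 1 / (1 + 1380.4 + 208.93) = 1/1590.3 = 0.0006288
[CO3²⁻] = α₂ × DIC = 0.0006288 × 2.55 = 0.00160 mmol/L = 1.60 μmol/L

[CO3²⁻] = 1.60 μmol/L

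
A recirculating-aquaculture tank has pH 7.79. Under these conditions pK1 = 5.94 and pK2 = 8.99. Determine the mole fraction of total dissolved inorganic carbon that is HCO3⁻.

α₁ = 1 / (1 + [H⁺]/K1 + K2/[H⁺]) = 1 / (1 + 10^-1.85 + 10^-1.20)
   = 1 / (1 + 0.014125 + 0.063096) = 1/1.0772 = 0.9283

α₁ = 0.928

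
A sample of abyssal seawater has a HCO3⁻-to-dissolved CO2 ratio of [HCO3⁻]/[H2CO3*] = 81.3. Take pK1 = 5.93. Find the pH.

pH = 7.84

From K1 = [H⁺][HCO3⁻]/[H2CO3*]:  pH = pK1 + log₁₀([HCO3⁻]/[H2CO3*])
log₁₀(81.3) = +1.910
pH = 5.93 + (+1.910) = 7.84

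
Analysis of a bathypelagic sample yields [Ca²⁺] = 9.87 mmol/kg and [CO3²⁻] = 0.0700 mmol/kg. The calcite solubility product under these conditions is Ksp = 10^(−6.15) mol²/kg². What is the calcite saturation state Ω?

Ω = 0.976

Ksp = 10^(−6.15) = 7.079×10^-7
Ω = [Ca²⁺][CO3²⁻]/Ksp = (9.87×10^-3)(0.0700×10^-3) / 7.079×10^-7 = 0.976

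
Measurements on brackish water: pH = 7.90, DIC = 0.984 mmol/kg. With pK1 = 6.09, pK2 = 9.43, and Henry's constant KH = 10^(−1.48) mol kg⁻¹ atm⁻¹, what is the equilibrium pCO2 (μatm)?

α₀ = 1 / (1 + K1/[H⁺] + K1K2/[H⁺]²) = 1 / (1 + 10^+1.81 + 10^+0.28)
   = 1 / (1 + 64.565 + 1.9055) = 1/67.471 = 0.01482
[CO2*] = α₀ × DIC = 0.01482 × 0.984 = 0.01458 mmol/kg = 14.58 μmol/kg
pCO2 = [CO2*]/KH = 1.458×10^-5 / 3.311×10^-2 = 440 μatm

pCO2 = 440 μatm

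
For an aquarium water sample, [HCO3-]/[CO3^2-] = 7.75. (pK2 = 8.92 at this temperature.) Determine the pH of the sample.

From K2 = [H⁺][CO3^2-]/[HCO3-]:  pH = pK2 − log₁₀([HCO3-]/[CO3^2-])
log₁₀(7.75) = +0.889
pH = 8.92 − (+0.889) = 8.03

pH = 8.03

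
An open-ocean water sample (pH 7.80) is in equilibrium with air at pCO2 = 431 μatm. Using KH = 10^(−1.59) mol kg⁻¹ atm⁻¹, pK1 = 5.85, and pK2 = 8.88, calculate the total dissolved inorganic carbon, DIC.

[CO2*] = KH · pCO2 = 10^(−1.59) × 431×10^-6 = 1.108×10^-5 mol/kg
α₀ = 1/(1 + K1/[H⁺] + K1K2/[H⁺]²) = 1/(1 + 10^+1.95 + 10^+0.87) = 0.01025
DIC = [CO2*]/α₀ = 1.108×10^-5 / 0.01025 = 1.08 mmol/kg

DIC = 1.08 mmol/kg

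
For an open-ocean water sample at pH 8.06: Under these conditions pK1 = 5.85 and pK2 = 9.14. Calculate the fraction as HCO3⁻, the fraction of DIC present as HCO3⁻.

α₁ = 0.918

α₁ = 1 / (1 + [H⁺]/K1 + K2/[H⁺]) = 1 / (1 + 10^-2.21 + 10^-1.08)
   = 1 / (1 + 0.0061660 + 0.083176) = 1/1.0893 = 0.9180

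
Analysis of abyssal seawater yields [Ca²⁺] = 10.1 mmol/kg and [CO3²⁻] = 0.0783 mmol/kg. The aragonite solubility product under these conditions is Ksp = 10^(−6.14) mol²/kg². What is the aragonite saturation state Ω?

Ω = 1.09

Ksp = 10^(−6.14) = 7.244×10^-7
Ω = [Ca²⁺][CO3²⁻]/Ksp = (10.1×10^-3)(0.0783×10^-3) / 7.244×10^-7 = 1.09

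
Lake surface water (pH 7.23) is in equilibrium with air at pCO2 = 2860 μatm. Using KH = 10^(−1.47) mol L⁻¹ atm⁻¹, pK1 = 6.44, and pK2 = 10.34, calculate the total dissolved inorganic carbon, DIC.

[CO2*] = KH · pCO2 = 10^(−1.47) × 2860×10^-6 = 9.691×10^-5 mol/L
α₀ = 1/(1 + K1/[H⁺] + K1K2/[H⁺]²) = 1/(1 + 10^+0.79 + 10^-2.32) = 0.1395
DIC = [CO2*]/α₀ = 9.691×10^-5 / 0.1395 = 0.695 mmol/L

DIC = 0.695 mmol/L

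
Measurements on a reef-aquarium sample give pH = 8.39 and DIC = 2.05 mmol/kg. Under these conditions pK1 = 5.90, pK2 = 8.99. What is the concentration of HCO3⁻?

α₁ = 1 / (1 + [H⁺]/K1 + K2/[H⁺]) = 1 / (1 + 10^-2.49 + 10^-0.60)
   = 1 / (1 + 0.0032359 + 0.25119) = 1/1.2544 = 0.7972
[HCO3⁻] = α₁ × DIC = 0.7972 × 2.05 = 1.63 mmol/kg

[HCO3⁻] = 1.63 mmol/kg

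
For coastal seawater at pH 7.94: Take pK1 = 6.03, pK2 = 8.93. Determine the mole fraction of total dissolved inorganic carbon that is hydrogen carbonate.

α₁ = 1 / (1 + [H⁺]/K1 + K2/[H⁺]) = 1 / (1 + 10^-1.91 + 10^-0.99)
   = 1 / (1 + 0.012303 + 0.10233) = 1/1.1146 = 0.8972

α₁ = 0.897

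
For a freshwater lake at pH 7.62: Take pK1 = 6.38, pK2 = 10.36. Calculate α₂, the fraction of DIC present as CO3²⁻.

α₂ = 0.00172

α₂ = 1 / (1 + [H⁺]/K2 + [H⁺]²/(K1K2)) = 1 / (1 + 10^+2.74 + 10^+1.50)
   = 1 / (1 + 549.54 + 31.623) = 1/582.16 = 0.001718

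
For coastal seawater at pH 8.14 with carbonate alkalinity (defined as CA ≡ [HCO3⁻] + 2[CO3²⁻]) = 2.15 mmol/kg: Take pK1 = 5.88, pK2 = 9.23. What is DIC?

DIC = 2.01 mmol/kg

CA = [HCO3⁻] + 2[CO3²⁻] = (α₁ + 2α₂)·DIC
At pH 8.14: [H⁺]/K1 = 10^-2.26 = 0.0054954, K2/[H⁺] = 10^-1.09 = 0.081283
α₁ = 1/(1 + 0.0054954 + 0.081283) = 1/1.0868 = 0.9202; α₂ = α₁·K2/[H⁺] = 0.07479
α₁ + 2α₂ = 1.0697
DIC = CA / (α₁ + 2α₂) = 2.15 / 1.0697 = 2.01 mmol/kg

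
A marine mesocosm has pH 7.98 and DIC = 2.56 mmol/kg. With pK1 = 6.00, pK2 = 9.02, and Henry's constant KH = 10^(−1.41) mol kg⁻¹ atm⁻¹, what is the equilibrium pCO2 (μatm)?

pCO2 = 625 μatm

α₀ = 1 / (1 + K1/[H⁺] + K1K2/[H⁺]²) = 1 / (1 + 10^+1.98 + 10^+0.94)
   = 1 / (1 + 95.499 + 8.7096) = 1/105.21 = 0.009505
[CO2*] = α₀ × DIC = 0.009505 × 2.56 = 0.02433 mmol/kg
pCO2 = [CO2*]/KH = 2.433×10^-5 / 3.890×10^-2 = 625 μatm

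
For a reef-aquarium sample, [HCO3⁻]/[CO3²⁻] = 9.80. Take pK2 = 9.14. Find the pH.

From K2 = [H⁺][CO3²⁻]/[HCO3⁻]:  pH = pK2 − log₁₀([HCO3⁻]/[CO3²⁻])
log₁₀(9.80) = +0.991
pH = 9.14 − (+0.991) = 8.15

pH = 8.15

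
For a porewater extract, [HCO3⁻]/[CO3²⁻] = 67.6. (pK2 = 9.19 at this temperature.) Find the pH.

From K2 = [H⁺][CO3²⁻]/[HCO3⁻]:  pH = pK2 − log₁₀([HCO3⁻]/[CO3²⁻])
log₁₀(67.6) = +1.830
pH = 9.19 − (+1.830) = 7.36

pH = 7.36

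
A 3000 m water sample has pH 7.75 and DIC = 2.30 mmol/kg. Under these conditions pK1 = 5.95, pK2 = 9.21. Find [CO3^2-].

[CO3²⁻] = 0.0759 mmol/kg

α₂ = 1 / (1 + [H⁺]/K2 + [H⁺]²/(K1K2)) = 1 / (1 + 10^+1.46 + 10^-0.34)
   = 1 / (1 + 28.840 + 0.45709) = 1/30.297 = 0.03301
[CO3²⁻] = α₂ × DIC = 0.03301 × 2.30 = 0.0759 mmol/kg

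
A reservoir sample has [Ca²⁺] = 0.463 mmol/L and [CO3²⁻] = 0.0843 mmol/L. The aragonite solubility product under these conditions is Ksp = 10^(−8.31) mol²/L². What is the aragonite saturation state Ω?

Ω = 7.97

Ksp = 10^(−8.31) = 4.898×10^-9
Ω = [Ca²⁺][CO3²⁻]/Ksp = (0.463×10^-3)(0.0843×10^-3) / 4.898×10^-9 = 7.97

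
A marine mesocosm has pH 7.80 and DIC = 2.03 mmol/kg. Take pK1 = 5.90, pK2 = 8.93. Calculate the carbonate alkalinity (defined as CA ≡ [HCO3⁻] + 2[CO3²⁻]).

CA = 2.14 mmol/kg

CA = [HCO3⁻] + 2[CO3²⁻] = (α₁ + 2α₂)·DIC
At pH 7.80: [H⁺]/K1 = 10^-1.90 = 0.012589, K2/[H⁺] = 10^-1.13 = 0.074131
α₁ = 1/(1 + 0.012589 + 0.074131) = 1/1.0867 = 0.9202; α₂ = α₁·K2/[H⁺] = 0.06822
α₁ + 2α₂ = 1.0566
CA = 1.0566 × 2.03 = 2.14 mmol/kg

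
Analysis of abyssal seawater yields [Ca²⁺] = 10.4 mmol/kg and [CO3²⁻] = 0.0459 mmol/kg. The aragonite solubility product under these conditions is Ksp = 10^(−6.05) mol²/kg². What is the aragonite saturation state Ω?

Ksp = 10^(−6.05) = 8.913×10^-7
Ω = [Ca²⁺][CO3²⁻]/Ksp = (10.4×10^-3)(0.0459×10^-3) / 8.913×10^-7 = 0.536

Ω = 0.536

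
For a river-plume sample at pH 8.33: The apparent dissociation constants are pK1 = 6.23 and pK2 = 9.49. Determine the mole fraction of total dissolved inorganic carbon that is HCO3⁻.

α₁ = 0.928

α₁ = 1 / (1 + [H⁺]/K1 + K2/[H⁺]) = 1 / (1 + 10^-2.10 + 10^-1.16)
   = 1 / (1 + 0.0079433 + 0.069183) = 1/1.0771 = 0.9284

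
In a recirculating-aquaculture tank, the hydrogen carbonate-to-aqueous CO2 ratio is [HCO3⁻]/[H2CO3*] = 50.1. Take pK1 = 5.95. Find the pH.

pH = 7.65

From K1 = [H⁺][HCO3⁻]/[H2CO3*]:  pH = pK1 + log₁₀([HCO3⁻]/[H2CO3*])
log₁₀(50.1) = +1.700
pH = 5.95 + (+1.700) = 7.65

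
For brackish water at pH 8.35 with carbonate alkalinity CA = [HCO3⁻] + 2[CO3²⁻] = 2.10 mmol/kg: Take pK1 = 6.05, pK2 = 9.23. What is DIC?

DIC = 1.89 mmol/kg

CA = [HCO3⁻] + 2[CO3²⁻] = (α₁ + 2α₂)·DIC
At pH 8.35: [H⁺]/K1 = 10^-2.30 = 0.0050119, K2/[H⁺] = 10^-0.88 = 0.13183
α₁ = 1/(1 + 0.0050119 + 0.13183) = 1/1.1368 = 0.8796; α₂ = α₁·K2/[H⁺] = 0.1160
α₁ + 2α₂ = 1.1115
DIC = CA / (α₁ + 2α₂) = 2.10 / 1.1115 = 1.89 mmol/kg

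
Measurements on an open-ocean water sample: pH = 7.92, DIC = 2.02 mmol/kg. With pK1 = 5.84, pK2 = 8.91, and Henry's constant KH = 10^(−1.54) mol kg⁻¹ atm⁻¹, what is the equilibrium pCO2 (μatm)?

α₀ = 1 / (1 + K1/[H⁺] + K1K2/[H⁺]²) = 1 / (1 + 10^+2.08 + 10^+1.09)
   = 1 / (1 + 120.23 + 12.303) = 1/133.53 = 0.007489
[CO2*] = α₀ × DIC = 0.007489 × 2.02 = 0.01513 mmol/kg = 15.13 μmol/kg
pCO2 = [CO2*]/KH = 1.513×10^-5 / 2.884×10^-2 = 525 μatm

pCO2 = 525 μatm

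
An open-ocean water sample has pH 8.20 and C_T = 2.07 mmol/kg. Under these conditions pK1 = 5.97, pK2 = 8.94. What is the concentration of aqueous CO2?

[CO2*] = 10.3 μmol/kg

α₀ = 1 / (1 + K1/[H⁺] + K1K2/[H⁺]²) = 1 / (1 + 10^+2.23 + 10^+1.49)
   = 1 / (1 + 169.82 + 30.903) = 1/201.73 = 0.004957
[CO2*] = α₀ × DIC = 0.004957 × 2.07 = 0.0103 mmol/kg = 10.3 μmol/kg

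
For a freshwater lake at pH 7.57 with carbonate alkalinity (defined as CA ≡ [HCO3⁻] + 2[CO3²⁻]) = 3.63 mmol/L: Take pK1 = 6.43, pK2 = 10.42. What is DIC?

DIC = 3.89 mmol/L

CA = [HCO3⁻] + 2[CO3²⁻] = (α₁ + 2α₂)·DIC
At pH 7.57: [H⁺]/K1 = 10^-1.14 = 0.072444, K2/[H⁺] = 10^-2.85 = 0.0014125
α₁ = 1/(1 + 0.072444 + 0.0014125) = 1/1.0739 = 0.9312; α₂ = α₁·K2/[H⁺] = 0.001315
α₁ + 2α₂ = 0.9339
DIC = CA / (α₁ + 2α₂) = 3.63 / 0.9339 = 3.89 mmol/L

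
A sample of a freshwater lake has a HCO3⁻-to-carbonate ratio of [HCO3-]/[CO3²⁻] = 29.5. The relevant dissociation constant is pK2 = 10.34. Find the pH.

pH = 8.87

From K2 = [H⁺][CO3²⁻]/[HCO3-]:  pH = pK2 − log₁₀([HCO3-]/[CO3²⁻])
log₁₀(29.5) = +1.470
pH = 10.34 − (+1.470) = 8.87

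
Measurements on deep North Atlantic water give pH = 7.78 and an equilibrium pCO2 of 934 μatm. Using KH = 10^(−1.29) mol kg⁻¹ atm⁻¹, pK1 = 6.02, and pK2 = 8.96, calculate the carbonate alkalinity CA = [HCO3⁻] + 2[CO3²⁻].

[CO2*] = KH · pCO2 = 10^(−1.29) × 934×10^-6 = 4.790×10^-5 mol/kg
α₀ = 1/(1 + K1/[H⁺] + K1K2/[H⁺]²) = 1/(1 + 10^+1.76 + 10^+0.58) = 0.01604
DIC = [CO2*]/α₀ = 4.790×10^-5 / 0.01604 = 2.986 mmol/kg
CA = (α₁ + 2α₂)·DIC = (0.9230 + 2×0.06098) × 2.986 = 3.12 mmol/kg

CA = 3.12 mmol/kg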